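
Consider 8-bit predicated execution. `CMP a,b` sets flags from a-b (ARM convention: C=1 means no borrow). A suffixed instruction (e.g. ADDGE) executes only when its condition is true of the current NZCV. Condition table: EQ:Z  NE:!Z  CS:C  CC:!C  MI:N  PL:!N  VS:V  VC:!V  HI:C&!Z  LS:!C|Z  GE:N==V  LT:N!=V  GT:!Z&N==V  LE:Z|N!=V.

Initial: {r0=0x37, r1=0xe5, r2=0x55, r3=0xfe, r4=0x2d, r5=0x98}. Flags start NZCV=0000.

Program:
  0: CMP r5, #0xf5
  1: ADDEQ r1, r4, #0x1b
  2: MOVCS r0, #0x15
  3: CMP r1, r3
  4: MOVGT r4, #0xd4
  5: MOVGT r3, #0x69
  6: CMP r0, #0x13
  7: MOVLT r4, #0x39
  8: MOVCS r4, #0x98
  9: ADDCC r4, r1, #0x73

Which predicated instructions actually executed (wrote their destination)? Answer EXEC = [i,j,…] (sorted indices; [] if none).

[0] flags=1000 → (cmp)
[1] flags=1000 EQ?F → skip
[2] flags=1000 CS?F → skip
[3] flags=1000 → (cmp)
[4] flags=1000 GT?F → skip
[5] flags=1000 GT?F → skip
[6] flags=0010 → (cmp)
[7] flags=0010 LT?F → skip
[8] flags=0010 CS?T → r4=0x98
[9] flags=0010 CC?F → skip

EXEC = [8]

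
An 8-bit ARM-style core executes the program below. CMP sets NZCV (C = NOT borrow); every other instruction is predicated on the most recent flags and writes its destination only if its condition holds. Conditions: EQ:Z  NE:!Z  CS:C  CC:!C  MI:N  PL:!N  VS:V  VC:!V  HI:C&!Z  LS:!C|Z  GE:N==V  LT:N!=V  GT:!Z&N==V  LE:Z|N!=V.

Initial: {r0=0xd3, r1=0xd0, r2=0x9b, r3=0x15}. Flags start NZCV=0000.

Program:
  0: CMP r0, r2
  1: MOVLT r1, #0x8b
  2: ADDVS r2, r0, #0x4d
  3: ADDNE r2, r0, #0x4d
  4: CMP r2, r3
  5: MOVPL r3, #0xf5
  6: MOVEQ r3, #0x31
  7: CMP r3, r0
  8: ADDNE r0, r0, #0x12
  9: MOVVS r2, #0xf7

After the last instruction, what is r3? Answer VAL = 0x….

0: ✓ CMP  NZCV=0010
1: · MOVLT
2: · ADDVS
3: ✓ ADDNE  r2←0x20
4: ✓ CMP  NZCV=0010
5: ✓ MOVPL  r3←0xf5
6: · MOVEQ
7: ✓ CMP  NZCV=0010
8: ✓ ADDNE  r0←0xe5
9: · MOVVS

VAL = 0xf5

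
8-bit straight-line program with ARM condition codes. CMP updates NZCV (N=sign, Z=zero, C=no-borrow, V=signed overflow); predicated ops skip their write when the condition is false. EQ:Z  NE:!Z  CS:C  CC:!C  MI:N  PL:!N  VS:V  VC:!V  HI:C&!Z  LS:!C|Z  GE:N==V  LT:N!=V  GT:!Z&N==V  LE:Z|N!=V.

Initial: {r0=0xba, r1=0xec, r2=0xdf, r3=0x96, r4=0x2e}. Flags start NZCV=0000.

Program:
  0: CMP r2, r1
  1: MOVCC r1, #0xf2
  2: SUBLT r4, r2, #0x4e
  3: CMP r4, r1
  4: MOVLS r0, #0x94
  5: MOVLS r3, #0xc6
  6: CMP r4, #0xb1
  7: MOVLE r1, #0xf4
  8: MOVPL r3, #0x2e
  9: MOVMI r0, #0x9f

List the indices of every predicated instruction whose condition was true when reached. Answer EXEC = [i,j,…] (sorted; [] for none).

EXEC = [1,2,4,5,7,9]

[0] flags=1000 → (cmp)
[1] flags=1000 CC?T → r1=0xf2
[2] flags=1000 LT?T → r4=0x91
[3] flags=1000 → (cmp)
[4] flags=1000 LS?T → r0=0x94
[5] flags=1000 LS?T → r3=0xc6
[6] flags=1000 → (cmp)
[7] flags=1000 LE?T → r1=0xf4
[8] flags=1000 PL?F → skip
[9] flags=1000 MI?T → r0=0x9f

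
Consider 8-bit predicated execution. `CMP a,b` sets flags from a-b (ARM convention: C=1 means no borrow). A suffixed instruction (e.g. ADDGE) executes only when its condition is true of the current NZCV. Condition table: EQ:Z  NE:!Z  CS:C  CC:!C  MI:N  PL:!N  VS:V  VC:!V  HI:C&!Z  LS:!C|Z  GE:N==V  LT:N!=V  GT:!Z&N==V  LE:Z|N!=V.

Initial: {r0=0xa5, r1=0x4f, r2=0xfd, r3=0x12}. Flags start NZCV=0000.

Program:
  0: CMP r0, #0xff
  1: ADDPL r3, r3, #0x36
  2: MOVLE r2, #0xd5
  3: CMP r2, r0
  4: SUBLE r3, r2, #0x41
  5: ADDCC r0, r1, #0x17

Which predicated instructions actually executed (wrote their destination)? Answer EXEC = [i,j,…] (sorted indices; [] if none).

EXEC = [2]

0: ✓ CMP  NZCV=1000
1: · ADDPL
2: ✓ MOVLE  r2←0xd5
3: ✓ CMP  NZCV=0010
4: · SUBLE
5: · ADDCC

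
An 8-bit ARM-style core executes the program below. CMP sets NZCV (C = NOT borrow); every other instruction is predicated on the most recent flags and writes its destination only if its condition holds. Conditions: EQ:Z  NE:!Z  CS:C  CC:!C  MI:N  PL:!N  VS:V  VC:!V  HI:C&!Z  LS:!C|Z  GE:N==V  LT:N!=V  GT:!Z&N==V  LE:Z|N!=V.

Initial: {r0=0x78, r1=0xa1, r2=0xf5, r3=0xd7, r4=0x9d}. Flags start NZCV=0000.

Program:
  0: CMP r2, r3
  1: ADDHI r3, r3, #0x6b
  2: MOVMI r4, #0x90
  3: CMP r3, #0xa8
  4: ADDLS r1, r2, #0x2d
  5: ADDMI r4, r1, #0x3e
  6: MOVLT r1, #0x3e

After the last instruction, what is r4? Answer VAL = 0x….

0: ✓ CMP  NZCV=0010
1: ✓ ADDHI  r3←0x42
2: · MOVMI
3: ✓ CMP  NZCV=1001
4: ✓ ADDLS  r1←0x22
5: ✓ ADDMI  r4←0x60
6: · MOVLT

VAL = 0x60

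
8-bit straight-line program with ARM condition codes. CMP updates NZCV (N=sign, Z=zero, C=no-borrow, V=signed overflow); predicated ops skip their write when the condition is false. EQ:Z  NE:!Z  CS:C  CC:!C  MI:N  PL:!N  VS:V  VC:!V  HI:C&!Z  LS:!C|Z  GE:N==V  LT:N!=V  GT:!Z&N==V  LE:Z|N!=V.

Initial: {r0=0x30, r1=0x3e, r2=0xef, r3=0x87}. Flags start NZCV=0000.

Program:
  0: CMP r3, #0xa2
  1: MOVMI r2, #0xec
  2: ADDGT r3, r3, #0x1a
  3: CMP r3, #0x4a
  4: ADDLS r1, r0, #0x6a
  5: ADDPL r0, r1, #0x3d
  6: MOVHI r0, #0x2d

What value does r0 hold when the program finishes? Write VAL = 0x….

VAL = 0x2d

0: ✓ CMP  NZCV=1000
1: ✓ MOVMI  r2←0xec
2: · ADDGT
3: ✓ CMP  NZCV=0011
4: · ADDLS
5: ✓ ADDPL  r0←0x7b
6: ✓ MOVHI  r0←0x2d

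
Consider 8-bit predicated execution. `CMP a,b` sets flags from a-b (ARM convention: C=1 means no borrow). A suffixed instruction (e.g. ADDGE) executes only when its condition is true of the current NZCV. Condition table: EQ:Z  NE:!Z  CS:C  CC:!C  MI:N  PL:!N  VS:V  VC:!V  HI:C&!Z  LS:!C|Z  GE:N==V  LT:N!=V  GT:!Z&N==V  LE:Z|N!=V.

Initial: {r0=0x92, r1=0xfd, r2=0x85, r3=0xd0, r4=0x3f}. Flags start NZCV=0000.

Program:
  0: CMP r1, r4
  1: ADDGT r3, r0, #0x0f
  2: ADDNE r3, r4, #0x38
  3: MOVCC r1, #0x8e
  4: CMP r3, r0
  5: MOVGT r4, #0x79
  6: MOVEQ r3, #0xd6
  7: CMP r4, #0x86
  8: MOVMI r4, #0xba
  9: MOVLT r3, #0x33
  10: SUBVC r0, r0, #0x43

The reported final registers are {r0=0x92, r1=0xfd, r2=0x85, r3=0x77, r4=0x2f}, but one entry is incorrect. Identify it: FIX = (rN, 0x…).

FIX = (r4, 0xba)

[0] flags=1010 → (cmp)
[1] flags=1010 GT?F → skip
[2] flags=1010 NE?T → r3=0x77
[3] flags=1010 CC?F → skip
[4] flags=1001 → (cmp)
[5] flags=1001 GT?T → r4=0x79
[6] flags=1001 EQ?F → skip
[7] flags=1001 → (cmp)
[8] flags=1001 MI?T → r4=0xba
[9] flags=1001 LT?F → skip
[10] flags=1001 VC?F → skip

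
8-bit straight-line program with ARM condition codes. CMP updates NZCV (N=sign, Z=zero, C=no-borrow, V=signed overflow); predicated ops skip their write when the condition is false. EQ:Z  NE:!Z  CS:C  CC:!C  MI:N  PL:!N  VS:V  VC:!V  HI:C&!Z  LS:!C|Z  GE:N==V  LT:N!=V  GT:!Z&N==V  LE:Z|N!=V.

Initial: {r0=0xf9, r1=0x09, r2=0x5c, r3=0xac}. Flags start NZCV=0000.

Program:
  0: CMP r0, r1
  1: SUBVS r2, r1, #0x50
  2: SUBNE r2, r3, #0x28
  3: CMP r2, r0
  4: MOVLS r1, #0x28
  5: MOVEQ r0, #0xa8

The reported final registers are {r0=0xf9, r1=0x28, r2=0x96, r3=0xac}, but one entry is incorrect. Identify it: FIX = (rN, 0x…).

FIX = (r2, 0x84)

0: ✓ CMP  NZCV=1010
1: · SUBVS
2: ✓ SUBNE  r2←0x84
3: ✓ CMP  NZCV=1000
4: ✓ MOVLS  r1←0x28
5: · MOVEQ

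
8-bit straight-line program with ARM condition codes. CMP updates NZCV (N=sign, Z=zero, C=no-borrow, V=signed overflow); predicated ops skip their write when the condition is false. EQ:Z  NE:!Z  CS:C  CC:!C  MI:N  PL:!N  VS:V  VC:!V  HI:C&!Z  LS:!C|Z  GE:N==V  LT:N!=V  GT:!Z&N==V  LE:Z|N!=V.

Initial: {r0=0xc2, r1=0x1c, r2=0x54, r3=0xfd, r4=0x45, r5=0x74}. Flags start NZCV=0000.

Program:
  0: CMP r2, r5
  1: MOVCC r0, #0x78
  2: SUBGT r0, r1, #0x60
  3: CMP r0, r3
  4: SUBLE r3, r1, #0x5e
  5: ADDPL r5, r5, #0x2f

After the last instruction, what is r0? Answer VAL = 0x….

[0] flags=1000 → (cmp)
[1] flags=1000 CC?T → r0=0x78
[2] flags=1000 GT?F → skip
[3] flags=0000 → (cmp)
[4] flags=0000 LE?F → skip
[5] flags=0000 PL?T → r5=0xa3

VAL = 0x78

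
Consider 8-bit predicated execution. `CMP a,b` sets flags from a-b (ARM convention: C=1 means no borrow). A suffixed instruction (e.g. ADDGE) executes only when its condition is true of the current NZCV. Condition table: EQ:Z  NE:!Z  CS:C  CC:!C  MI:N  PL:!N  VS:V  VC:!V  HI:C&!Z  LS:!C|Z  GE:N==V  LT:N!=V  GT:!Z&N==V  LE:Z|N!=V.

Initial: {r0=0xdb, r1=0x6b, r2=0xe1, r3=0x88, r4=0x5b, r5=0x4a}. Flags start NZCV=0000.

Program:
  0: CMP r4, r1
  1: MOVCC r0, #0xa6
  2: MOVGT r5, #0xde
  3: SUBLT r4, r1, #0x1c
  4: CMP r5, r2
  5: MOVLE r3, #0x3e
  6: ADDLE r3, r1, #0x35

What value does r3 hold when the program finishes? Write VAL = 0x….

VAL = 0x88

[0] flags=1000 → (cmp)
[1] flags=1000 CC?T → r0=0xa6
[2] flags=1000 GT?F → skip
[3] flags=1000 LT?T → r4=0x4f
[4] flags=0000 → (cmp)
[5] flags=0000 LE?F → skip
[6] flags=0000 LE?F → skip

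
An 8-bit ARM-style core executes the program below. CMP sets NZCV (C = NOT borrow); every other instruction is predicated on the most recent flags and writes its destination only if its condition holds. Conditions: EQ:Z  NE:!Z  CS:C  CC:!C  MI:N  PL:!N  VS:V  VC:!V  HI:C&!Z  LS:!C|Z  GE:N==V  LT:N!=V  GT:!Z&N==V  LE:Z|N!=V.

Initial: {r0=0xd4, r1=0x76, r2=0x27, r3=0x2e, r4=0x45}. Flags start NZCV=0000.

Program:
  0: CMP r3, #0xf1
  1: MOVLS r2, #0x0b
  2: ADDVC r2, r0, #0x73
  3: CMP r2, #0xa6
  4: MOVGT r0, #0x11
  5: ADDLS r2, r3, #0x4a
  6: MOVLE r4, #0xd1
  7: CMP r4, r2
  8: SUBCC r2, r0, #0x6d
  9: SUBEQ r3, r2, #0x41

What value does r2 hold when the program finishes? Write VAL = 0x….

VAL = 0xa4

[0] flags=0000 → (cmp)
[1] flags=0000 LS?T → r2=0x0b
[2] flags=0000 VC?T → r2=0x47
[3] flags=1001 → (cmp)
[4] flags=1001 GT?T → r0=0x11
[5] flags=1001 LS?T → r2=0x78
[6] flags=1001 LE?F → skip
[7] flags=1000 → (cmp)
[8] flags=1000 CC?T → r2=0xa4
[9] flags=1000 EQ?F → skip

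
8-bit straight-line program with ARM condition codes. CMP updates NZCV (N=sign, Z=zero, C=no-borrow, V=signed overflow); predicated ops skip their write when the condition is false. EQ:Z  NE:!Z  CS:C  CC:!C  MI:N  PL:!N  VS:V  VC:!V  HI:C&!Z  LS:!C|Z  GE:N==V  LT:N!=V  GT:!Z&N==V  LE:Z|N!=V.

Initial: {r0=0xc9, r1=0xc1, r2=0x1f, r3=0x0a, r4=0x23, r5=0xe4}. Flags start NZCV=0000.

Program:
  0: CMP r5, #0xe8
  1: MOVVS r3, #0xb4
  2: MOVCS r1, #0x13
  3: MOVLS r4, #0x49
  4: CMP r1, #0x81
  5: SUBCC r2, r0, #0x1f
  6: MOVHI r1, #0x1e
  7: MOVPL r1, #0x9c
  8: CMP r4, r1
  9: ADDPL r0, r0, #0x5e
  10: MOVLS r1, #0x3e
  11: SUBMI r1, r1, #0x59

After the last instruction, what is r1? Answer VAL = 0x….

[0] flags=1000 → (cmp)
[1] flags=1000 VS?F → skip
[2] flags=1000 CS?F → skip
[3] flags=1000 LS?T → r4=0x49
[4] flags=0010 → (cmp)
[5] flags=0010 CC?F → skip
[6] flags=0010 HI?T → r1=0x1e
[7] flags=0010 PL?T → r1=0x9c
[8] flags=1001 → (cmp)
[9] flags=1001 PL?F → skip
[10] flags=1001 LS?T → r1=0x3e
[11] flags=1001 MI?T → r1=0xe5

VAL = 0xe5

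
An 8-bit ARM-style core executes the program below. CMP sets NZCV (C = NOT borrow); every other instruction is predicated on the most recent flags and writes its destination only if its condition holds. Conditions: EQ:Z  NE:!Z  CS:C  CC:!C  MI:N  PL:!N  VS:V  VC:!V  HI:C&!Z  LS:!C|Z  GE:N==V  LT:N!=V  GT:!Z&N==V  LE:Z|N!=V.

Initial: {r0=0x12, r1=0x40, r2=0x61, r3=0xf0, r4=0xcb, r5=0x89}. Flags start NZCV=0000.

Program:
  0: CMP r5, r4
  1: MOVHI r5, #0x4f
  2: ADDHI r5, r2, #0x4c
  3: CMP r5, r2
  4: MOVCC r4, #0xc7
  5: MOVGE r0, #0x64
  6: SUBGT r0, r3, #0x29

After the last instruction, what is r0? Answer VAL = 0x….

VAL = 0x12

0: ✓ CMP  NZCV=1000
1: · MOVHI
2: · ADDHI
3: ✓ CMP  NZCV=0011
4: · MOVCC
5: · MOVGE
6: · SUBGT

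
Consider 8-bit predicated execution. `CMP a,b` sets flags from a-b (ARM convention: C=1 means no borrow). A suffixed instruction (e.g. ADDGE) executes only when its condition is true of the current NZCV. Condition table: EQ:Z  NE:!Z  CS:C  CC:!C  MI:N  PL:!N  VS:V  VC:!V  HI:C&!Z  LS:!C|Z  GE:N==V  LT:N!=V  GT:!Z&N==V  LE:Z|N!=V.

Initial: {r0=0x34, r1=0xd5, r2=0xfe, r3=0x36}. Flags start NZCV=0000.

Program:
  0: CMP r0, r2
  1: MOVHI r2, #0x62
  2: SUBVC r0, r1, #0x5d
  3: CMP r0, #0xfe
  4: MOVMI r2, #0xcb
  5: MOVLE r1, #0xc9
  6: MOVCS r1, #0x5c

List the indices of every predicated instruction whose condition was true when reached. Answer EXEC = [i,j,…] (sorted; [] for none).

EXEC = [2]

0: ✓ CMP  NZCV=0000
1: · MOVHI
2: ✓ SUBVC  r0←0x78
3: ✓ CMP  NZCV=0000
4: · MOVMI
5: · MOVLE
6: · MOVCS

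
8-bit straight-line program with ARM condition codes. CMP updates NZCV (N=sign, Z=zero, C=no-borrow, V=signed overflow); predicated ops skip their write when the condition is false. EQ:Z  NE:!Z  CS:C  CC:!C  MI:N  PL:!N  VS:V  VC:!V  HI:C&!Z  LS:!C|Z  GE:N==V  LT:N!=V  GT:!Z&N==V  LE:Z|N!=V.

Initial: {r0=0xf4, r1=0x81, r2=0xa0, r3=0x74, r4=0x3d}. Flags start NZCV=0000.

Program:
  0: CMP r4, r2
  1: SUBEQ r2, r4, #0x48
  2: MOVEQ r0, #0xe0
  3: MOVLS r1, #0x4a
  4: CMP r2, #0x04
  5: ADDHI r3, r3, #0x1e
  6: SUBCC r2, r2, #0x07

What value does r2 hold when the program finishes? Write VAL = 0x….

[0] flags=1001 → (cmp)
[1] flags=1001 EQ?F → skip
[2] flags=1001 EQ?F → skip
[3] flags=1001 LS?T → r1=0x4a
[4] flags=1010 → (cmp)
[5] flags=1010 HI?T → r3=0x92
[6] flags=1010 CC?F → skip

VAL = 0xa0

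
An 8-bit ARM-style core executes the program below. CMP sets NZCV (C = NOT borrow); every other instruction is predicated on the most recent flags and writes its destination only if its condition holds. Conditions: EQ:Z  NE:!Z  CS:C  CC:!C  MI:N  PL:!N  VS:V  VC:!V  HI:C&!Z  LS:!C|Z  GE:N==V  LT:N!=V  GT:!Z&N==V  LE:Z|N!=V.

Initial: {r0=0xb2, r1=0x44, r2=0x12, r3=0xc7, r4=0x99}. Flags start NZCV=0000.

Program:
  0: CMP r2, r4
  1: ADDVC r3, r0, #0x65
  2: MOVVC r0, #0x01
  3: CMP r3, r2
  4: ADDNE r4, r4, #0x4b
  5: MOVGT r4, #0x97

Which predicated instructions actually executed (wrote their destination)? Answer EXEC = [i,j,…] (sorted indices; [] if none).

EXEC = [1,2,4,5]

0: ✓ CMP  NZCV=0000
1: ✓ ADDVC  r3←0x17
2: ✓ MOVVC  r0←0x01
3: ✓ CMP  NZCV=0010
4: ✓ ADDNE  r4←0xe4
5: ✓ MOVGT  r4←0x97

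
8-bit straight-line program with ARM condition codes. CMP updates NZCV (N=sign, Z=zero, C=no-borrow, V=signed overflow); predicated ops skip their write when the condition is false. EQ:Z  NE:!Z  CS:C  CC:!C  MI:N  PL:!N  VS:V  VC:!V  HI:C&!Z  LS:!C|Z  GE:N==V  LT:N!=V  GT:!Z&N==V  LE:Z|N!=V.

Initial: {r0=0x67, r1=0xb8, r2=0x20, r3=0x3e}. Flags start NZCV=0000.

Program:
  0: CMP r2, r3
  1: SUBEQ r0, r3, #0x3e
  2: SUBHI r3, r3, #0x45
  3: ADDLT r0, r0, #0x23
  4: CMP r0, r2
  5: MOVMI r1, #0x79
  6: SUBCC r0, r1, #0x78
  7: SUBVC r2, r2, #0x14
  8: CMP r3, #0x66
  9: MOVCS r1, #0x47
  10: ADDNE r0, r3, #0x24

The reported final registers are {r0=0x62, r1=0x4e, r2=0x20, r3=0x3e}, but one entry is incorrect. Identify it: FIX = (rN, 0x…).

FIX = (r1, 0xb8)

0: ✓ CMP  NZCV=1000
1: · SUBEQ
2: · SUBHI
3: ✓ ADDLT  r0←0x8a
4: ✓ CMP  NZCV=0011
5: · MOVMI
6: · SUBCC
7: · SUBVC
8: ✓ CMP  NZCV=1000
9: · MOVCS
10: ✓ ADDNE  r0←0x62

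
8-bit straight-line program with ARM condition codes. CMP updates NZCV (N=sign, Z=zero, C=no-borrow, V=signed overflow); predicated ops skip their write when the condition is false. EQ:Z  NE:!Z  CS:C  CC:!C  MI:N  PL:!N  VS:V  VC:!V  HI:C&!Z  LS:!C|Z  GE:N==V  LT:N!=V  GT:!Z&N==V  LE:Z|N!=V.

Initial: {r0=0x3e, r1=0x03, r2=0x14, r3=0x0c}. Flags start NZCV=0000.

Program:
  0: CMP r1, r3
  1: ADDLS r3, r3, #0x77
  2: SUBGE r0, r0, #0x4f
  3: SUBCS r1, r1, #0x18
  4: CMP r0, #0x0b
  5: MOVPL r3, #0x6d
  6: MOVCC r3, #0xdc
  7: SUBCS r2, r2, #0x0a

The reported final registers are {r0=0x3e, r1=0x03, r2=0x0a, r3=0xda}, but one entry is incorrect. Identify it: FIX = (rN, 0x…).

0: ✓ CMP  NZCV=1000
1: ✓ ADDLS  r3←0x83
2: · SUBGE
3: · SUBCS
4: ✓ CMP  NZCV=0010
5: ✓ MOVPL  r3←0x6d
6: · MOVCC
7: ✓ SUBCS  r2←0x0a

FIX = (r3, 0x6d)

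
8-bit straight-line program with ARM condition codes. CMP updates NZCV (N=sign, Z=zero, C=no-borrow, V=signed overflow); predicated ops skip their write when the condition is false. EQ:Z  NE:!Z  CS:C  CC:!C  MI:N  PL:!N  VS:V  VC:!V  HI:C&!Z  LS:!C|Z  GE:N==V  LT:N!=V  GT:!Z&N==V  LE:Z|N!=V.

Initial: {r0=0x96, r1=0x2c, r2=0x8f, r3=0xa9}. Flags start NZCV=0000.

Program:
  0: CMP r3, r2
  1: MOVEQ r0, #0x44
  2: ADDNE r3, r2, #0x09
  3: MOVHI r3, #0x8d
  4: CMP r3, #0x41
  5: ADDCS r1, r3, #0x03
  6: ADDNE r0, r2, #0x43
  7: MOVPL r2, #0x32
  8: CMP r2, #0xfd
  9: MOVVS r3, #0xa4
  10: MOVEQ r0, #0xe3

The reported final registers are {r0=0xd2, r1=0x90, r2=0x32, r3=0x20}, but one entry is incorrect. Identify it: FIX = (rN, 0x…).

0: ✓ CMP  NZCV=0010
1: · MOVEQ
2: ✓ ADDNE  r3←0x98
3: ✓ MOVHI  r3←0x8d
4: ✓ CMP  NZCV=0011
5: ✓ ADDCS  r1←0x90
6: ✓ ADDNE  r0←0xd2
7: ✓ MOVPL  r2←0x32
8: ✓ CMP  NZCV=0000
9: · MOVVS
10: · MOVEQ

FIX = (r3, 0x8d)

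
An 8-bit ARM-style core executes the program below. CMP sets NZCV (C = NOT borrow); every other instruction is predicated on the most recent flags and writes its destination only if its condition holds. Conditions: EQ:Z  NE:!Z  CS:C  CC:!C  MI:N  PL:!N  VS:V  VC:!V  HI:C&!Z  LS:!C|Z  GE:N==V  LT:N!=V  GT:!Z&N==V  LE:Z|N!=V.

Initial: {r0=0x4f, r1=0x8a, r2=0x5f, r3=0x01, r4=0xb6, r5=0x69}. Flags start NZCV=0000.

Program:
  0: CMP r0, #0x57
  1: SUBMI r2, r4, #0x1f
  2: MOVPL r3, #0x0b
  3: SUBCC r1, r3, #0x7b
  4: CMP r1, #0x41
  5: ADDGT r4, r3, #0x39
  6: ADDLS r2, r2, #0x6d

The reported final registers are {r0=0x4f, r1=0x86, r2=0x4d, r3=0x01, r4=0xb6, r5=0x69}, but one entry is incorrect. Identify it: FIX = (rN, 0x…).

FIX = (r2, 0x97)

[0] flags=1000 → (cmp)
[1] flags=1000 MI?T → r2=0x97
[2] flags=1000 PL?F → skip
[3] flags=1000 CC?T → r1=0x86
[4] flags=0011 → (cmp)
[5] flags=0011 GT?F → skip
[6] flags=0011 LS?F → skip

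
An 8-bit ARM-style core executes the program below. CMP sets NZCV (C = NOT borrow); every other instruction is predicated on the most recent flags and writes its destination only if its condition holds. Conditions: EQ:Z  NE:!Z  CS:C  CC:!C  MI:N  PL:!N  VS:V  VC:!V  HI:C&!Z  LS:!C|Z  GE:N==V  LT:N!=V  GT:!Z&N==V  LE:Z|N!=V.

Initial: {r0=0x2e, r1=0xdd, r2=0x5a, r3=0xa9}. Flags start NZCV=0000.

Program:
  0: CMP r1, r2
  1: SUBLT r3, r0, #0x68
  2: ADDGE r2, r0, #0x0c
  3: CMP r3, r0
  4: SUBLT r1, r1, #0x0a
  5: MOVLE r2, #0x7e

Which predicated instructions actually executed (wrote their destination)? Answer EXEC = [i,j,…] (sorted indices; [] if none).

0: ✓ CMP  NZCV=1010
1: ✓ SUBLT  r3←0xc6
2: · ADDGE
3: ✓ CMP  NZCV=1010
4: ✓ SUBLT  r1←0xd3
5: ✓ MOVLE  r2←0x7e

EXEC = [1,4,5]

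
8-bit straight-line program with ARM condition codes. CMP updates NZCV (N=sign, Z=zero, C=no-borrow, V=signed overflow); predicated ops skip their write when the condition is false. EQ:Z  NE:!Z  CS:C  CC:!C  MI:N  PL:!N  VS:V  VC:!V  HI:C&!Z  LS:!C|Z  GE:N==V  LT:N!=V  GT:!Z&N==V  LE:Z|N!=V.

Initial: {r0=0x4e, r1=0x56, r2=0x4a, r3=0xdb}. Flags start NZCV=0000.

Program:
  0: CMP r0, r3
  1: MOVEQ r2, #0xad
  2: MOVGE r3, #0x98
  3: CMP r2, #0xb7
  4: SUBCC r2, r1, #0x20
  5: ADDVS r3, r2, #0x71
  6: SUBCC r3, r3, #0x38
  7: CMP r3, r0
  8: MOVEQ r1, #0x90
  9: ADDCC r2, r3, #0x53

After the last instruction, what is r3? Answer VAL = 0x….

0: ✓ CMP  NZCV=0000
1: · MOVEQ
2: ✓ MOVGE  r3←0x98
3: ✓ CMP  NZCV=1001
4: ✓ SUBCC  r2←0x36
5: ✓ ADDVS  r3←0xa7
6: ✓ SUBCC  r3←0x6f
7: ✓ CMP  NZCV=0010
8: · MOVEQ
9: · ADDCC

VAL = 0x6f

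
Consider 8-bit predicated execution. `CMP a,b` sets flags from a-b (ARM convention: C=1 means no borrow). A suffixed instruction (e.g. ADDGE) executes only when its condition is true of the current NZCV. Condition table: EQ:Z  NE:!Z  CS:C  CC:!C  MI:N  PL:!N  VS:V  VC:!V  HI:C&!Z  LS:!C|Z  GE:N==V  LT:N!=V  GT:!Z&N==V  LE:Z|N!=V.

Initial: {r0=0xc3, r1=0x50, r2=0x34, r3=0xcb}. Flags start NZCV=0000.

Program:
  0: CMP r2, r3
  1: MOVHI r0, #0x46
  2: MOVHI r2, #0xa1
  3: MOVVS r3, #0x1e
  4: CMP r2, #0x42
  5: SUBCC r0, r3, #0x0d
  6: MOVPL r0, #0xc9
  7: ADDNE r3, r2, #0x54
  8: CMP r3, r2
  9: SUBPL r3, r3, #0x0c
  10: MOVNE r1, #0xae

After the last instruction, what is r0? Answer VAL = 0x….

0: ✓ CMP  NZCV=0000
1: · MOVHI
2: · MOVHI
3: · MOVVS
4: ✓ CMP  NZCV=1000
5: ✓ SUBCC  r0←0xbe
6: · MOVPL
7: ✓ ADDNE  r3←0x88
8: ✓ CMP  NZCV=0011
9: ✓ SUBPL  r3←0x7c
10: ✓ MOVNE  r1←0xae

VAL = 0xbe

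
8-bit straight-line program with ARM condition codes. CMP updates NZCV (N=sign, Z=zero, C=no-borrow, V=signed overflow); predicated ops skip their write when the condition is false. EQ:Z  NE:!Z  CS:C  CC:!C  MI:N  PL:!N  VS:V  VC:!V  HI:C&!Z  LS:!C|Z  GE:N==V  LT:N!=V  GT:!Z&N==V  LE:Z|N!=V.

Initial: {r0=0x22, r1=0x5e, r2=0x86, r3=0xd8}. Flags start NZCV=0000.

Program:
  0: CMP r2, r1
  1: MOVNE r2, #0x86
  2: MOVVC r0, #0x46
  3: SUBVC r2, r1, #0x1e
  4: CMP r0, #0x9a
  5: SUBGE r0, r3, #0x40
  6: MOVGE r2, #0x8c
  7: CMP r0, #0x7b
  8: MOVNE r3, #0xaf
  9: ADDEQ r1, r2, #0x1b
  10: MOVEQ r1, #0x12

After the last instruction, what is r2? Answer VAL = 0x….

0: ✓ CMP  NZCV=0011
1: ✓ MOVNE  r2←0x86
2: · MOVVC
3: · SUBVC
4: ✓ CMP  NZCV=1001
5: ✓ SUBGE  r0←0x98
6: ✓ MOVGE  r2←0x8c
7: ✓ CMP  NZCV=0011
8: ✓ MOVNE  r3←0xaf
9: · ADDEQ
10: · MOVEQ

VAL = 0x8c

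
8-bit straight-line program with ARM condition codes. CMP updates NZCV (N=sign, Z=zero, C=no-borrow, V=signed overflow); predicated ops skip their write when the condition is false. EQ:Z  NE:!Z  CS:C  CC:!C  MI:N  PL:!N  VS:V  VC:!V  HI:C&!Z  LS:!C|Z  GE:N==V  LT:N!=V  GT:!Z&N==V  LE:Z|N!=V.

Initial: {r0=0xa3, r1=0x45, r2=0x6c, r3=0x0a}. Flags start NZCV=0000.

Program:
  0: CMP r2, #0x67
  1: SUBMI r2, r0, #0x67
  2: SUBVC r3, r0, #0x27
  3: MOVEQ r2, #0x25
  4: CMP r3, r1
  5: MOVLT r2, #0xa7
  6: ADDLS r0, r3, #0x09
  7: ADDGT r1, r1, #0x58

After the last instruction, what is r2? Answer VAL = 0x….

0: ✓ CMP  NZCV=0010
1: · SUBMI
2: ✓ SUBVC  r3←0x7c
3: · MOVEQ
4: ✓ CMP  NZCV=0010
5: · MOVLT
6: · ADDLS
7: ✓ ADDGT  r1←0x9d

VAL = 0x6c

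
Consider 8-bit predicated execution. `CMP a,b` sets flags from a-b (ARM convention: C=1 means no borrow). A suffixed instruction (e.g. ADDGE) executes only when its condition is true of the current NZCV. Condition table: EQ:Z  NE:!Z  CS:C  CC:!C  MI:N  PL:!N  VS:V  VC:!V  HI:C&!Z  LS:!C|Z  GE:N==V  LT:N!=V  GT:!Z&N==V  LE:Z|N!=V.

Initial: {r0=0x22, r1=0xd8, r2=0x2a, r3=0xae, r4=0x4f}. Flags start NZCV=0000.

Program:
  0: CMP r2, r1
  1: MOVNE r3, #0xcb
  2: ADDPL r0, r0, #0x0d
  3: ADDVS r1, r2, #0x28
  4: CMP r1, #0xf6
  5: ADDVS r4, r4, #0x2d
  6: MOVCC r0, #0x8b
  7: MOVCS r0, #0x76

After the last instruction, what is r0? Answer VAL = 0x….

0: ✓ CMP  NZCV=0000
1: ✓ MOVNE  r3←0xcb
2: ✓ ADDPL  r0←0x2f
3: · ADDVS
4: ✓ CMP  NZCV=1000
5: · ADDVS
6: ✓ MOVCC  r0←0x8b
7: · MOVCS

VAL = 0x8b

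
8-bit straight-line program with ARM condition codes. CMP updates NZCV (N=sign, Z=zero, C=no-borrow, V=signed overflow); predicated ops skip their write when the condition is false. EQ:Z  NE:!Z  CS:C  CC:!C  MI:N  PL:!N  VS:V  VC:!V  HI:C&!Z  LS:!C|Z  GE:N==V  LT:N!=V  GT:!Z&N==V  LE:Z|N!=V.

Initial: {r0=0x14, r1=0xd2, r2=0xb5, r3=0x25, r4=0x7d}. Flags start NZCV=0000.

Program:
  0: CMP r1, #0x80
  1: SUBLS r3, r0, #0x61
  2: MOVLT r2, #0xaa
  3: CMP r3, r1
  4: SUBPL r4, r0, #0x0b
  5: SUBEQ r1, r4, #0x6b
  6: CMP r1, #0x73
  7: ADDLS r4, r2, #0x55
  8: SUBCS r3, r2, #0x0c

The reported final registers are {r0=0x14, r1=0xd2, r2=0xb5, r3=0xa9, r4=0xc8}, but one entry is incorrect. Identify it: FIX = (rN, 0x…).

FIX = (r4, 0x09)

0: ✓ CMP  NZCV=0010
1: · SUBLS
2: · MOVLT
3: ✓ CMP  NZCV=0000
4: ✓ SUBPL  r4←0x09
5: · SUBEQ
6: ✓ CMP  NZCV=0011
7: · ADDLS
8: ✓ SUBCS  r3←0xa9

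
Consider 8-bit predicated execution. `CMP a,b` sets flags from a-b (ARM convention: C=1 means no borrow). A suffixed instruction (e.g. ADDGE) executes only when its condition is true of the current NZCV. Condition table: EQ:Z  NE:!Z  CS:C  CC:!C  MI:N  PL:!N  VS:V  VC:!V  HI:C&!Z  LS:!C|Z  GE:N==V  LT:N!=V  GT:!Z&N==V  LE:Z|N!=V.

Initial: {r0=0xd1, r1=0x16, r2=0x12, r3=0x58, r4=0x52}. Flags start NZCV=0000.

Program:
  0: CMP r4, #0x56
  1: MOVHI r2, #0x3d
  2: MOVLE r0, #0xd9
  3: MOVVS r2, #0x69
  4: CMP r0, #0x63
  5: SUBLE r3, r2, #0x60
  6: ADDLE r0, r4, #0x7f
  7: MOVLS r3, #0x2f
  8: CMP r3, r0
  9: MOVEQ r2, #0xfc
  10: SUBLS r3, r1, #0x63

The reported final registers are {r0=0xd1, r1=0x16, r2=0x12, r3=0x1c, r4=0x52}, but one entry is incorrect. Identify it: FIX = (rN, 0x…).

0: ✓ CMP  NZCV=1000
1: · MOVHI
2: ✓ MOVLE  r0←0xd9
3: · MOVVS
4: ✓ CMP  NZCV=0011
5: ✓ SUBLE  r3←0xb2
6: ✓ ADDLE  r0←0xd1
7: · MOVLS
8: ✓ CMP  NZCV=1000
9: · MOVEQ
10: ✓ SUBLS  r3←0xb3

FIX = (r3, 0xb3)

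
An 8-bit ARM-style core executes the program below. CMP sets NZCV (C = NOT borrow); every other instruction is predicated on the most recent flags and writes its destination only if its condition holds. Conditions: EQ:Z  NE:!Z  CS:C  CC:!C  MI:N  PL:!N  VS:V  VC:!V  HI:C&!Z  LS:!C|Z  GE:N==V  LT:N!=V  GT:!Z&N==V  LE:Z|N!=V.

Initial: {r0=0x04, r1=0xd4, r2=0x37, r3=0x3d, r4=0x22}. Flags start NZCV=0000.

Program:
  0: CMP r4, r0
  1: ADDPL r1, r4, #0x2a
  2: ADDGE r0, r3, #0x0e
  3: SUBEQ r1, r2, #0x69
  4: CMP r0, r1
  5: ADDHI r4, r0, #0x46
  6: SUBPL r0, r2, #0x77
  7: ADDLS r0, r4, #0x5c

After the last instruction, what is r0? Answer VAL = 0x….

[0] flags=0010 → (cmp)
[1] flags=0010 PL?T → r1=0x4c
[2] flags=0010 GE?T → r0=0x4b
[3] flags=0010 EQ?F → skip
[4] flags=1000 → (cmp)
[5] flags=1000 HI?F → skip
[6] flags=1000 PL?F → skip
[7] flags=1000 LS?T → r0=0x7e

VAL = 0x7e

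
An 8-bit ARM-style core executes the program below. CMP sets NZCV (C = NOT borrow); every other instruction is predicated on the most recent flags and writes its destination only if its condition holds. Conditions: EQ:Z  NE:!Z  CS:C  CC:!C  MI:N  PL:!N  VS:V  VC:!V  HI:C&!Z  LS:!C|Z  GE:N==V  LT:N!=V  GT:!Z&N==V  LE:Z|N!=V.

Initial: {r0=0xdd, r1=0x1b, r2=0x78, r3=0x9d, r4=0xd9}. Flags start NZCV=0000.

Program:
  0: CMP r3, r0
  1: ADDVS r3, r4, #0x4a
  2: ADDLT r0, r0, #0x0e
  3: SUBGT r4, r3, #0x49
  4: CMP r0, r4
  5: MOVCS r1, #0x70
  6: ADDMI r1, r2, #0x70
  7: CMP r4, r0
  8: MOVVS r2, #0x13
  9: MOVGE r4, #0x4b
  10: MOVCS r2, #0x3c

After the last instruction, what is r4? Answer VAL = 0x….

VAL = 0xd9

0: ✓ CMP  NZCV=1000
1: · ADDVS
2: ✓ ADDLT  r0←0xeb
3: · SUBGT
4: ✓ CMP  NZCV=0010
5: ✓ MOVCS  r1←0x70
6: · ADDMI
7: ✓ CMP  NZCV=1000
8: · MOVVS
9: · MOVGE
10: · MOVCS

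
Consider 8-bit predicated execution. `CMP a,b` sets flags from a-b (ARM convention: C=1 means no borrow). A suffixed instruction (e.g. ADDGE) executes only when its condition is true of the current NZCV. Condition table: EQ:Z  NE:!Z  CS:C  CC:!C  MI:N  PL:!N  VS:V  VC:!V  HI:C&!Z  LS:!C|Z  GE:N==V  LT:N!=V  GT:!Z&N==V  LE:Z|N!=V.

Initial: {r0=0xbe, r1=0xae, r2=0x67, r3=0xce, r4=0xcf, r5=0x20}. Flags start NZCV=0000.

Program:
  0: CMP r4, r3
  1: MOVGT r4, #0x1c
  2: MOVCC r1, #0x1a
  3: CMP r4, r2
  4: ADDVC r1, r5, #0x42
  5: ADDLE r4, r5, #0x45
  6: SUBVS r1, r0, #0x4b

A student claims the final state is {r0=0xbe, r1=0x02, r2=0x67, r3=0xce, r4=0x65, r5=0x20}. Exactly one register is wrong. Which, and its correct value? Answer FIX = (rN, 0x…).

FIX = (r1, 0x62)

0: ✓ CMP  NZCV=0010
1: ✓ MOVGT  r4←0x1c
2: · MOVCC
3: ✓ CMP  NZCV=1000
4: ✓ ADDVC  r1←0x62
5: ✓ ADDLE  r4←0x65
6: · SUBVS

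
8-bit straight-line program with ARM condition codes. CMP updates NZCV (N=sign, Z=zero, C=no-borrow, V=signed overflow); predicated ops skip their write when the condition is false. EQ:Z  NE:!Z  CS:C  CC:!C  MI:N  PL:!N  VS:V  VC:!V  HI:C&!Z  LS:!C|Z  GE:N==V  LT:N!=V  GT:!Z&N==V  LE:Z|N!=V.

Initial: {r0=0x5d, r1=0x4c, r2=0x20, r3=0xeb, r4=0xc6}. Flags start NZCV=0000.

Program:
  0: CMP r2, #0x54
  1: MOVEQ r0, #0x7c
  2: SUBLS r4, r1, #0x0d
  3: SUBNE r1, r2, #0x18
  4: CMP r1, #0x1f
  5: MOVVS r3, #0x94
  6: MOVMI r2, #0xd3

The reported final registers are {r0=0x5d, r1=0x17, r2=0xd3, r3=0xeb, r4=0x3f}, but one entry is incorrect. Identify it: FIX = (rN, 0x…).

[0] flags=1000 → (cmp)
[1] flags=1000 EQ?F → skip
[2] flags=1000 LS?T → r4=0x3f
[3] flags=1000 NE?T → r1=0x08
[4] flags=1000 → (cmp)
[5] flags=1000 VS?F → skip
[6] flags=1000 MI?T → r2=0xd3

FIX = (r1, 0x08)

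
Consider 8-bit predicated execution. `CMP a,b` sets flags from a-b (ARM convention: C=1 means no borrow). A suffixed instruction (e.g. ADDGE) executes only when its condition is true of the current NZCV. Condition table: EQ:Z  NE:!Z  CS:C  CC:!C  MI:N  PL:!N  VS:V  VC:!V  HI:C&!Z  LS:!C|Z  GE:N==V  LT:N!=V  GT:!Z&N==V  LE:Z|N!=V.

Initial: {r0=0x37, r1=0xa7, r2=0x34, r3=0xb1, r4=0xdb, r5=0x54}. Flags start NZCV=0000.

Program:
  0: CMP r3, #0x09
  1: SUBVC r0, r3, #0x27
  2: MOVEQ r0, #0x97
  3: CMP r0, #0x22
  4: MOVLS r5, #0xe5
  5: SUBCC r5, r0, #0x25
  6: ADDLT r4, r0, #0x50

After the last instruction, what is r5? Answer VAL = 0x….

[0] flags=1010 → (cmp)
[1] flags=1010 VC?T → r0=0x8a
[2] flags=1010 EQ?F → skip
[3] flags=0011 → (cmp)
[4] flags=0011 LS?F → skip
[5] flags=0011 CC?F → skip
[6] flags=0011 LT?T → r4=0xda

VAL = 0x54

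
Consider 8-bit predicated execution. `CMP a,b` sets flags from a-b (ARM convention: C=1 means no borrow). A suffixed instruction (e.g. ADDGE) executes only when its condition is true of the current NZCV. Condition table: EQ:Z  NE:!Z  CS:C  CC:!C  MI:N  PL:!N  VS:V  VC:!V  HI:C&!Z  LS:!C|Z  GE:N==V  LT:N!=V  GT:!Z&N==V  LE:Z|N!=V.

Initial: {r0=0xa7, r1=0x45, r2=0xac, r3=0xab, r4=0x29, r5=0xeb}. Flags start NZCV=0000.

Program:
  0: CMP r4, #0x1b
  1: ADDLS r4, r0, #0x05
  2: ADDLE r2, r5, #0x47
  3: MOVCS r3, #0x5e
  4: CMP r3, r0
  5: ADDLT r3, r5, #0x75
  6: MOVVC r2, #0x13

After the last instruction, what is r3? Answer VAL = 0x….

0: ✓ CMP  NZCV=0010
1: · ADDLS
2: · ADDLE
3: ✓ MOVCS  r3←0x5e
4: ✓ CMP  NZCV=1001
5: · ADDLT
6: · MOVVC

VAL = 0x5e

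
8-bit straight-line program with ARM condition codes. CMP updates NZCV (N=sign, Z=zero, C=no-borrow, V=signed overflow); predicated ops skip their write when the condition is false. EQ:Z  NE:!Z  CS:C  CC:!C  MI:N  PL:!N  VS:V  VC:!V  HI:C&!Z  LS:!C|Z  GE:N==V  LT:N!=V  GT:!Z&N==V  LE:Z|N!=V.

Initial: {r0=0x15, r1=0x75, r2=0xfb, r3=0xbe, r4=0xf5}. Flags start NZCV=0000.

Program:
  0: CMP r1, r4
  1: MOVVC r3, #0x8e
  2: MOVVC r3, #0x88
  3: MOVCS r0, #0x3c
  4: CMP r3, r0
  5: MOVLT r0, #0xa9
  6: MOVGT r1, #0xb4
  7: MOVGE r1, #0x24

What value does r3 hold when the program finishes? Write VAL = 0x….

VAL = 0xbe

[0] flags=1001 → (cmp)
[1] flags=1001 VC?F → skip
[2] flags=1001 VC?F → skip
[3] flags=1001 CS?F → skip
[4] flags=1010 → (cmp)
[5] flags=1010 LT?T → r0=0xa9
[6] flags=1010 GT?F → skip
[7] flags=1010 GE?F → skip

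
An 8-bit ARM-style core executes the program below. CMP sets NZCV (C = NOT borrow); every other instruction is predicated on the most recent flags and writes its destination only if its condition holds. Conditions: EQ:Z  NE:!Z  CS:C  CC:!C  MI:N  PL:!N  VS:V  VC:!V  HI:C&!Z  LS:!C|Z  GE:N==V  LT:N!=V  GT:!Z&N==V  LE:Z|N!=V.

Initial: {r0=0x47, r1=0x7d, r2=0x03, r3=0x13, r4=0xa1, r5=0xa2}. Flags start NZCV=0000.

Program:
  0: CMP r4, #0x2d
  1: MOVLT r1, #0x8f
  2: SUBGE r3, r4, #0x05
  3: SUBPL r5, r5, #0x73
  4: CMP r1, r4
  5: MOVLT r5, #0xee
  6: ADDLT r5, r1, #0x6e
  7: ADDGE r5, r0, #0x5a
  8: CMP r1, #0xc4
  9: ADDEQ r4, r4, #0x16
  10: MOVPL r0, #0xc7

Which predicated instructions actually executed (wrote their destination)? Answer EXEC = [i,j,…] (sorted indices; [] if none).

EXEC = [1,3,5,6]

[0] flags=0011 → (cmp)
[1] flags=0011 LT?T → r1=0x8f
[2] flags=0011 GE?F → skip
[3] flags=0011 PL?T → r5=0x2f
[4] flags=1000 → (cmp)
[5] flags=1000 LT?T → r5=0xee
[6] flags=1000 LT?T → r5=0xfd
[7] flags=1000 GE?F → skip
[8] flags=1000 → (cmp)
[9] flags=1000 EQ?F → skip
[10] flags=1000 PL?F → skip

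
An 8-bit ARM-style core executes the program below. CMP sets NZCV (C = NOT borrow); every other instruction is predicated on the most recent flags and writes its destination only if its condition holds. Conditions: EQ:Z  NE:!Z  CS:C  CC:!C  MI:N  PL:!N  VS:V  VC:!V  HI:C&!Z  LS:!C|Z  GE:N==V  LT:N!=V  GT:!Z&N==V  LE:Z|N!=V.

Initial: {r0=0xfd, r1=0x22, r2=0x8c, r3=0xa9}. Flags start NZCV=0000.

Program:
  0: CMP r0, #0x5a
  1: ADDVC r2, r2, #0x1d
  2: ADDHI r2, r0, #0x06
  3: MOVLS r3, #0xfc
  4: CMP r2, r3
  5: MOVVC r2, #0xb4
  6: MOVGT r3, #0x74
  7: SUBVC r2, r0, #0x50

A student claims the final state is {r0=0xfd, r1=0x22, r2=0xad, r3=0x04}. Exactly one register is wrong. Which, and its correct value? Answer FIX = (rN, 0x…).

[0] flags=1010 → (cmp)
[1] flags=1010 VC?T → r2=0xa9
[2] flags=1010 HI?T → r2=0x03
[3] flags=1010 LS?F → skip
[4] flags=0000 → (cmp)
[5] flags=0000 VC?T → r2=0xb4
[6] flags=0000 GT?T → r3=0x74
[7] flags=0000 VC?T → r2=0xad

FIX = (r3, 0x74)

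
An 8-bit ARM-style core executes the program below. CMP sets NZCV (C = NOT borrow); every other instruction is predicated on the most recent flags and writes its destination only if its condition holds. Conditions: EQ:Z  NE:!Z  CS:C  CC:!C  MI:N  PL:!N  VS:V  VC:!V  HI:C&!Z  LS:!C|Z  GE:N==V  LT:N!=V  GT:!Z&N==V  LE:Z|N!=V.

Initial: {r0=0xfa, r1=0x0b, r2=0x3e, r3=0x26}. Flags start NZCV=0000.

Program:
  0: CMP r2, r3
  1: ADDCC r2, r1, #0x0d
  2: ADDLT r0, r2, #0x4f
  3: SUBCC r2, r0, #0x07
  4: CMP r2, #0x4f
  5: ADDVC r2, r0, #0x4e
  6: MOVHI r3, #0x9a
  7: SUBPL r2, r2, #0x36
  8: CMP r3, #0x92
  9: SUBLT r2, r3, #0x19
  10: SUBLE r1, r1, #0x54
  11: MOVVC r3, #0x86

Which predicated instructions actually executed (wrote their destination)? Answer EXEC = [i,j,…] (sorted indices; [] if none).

EXEC = [5]

0: ✓ CMP  NZCV=0010
1: · ADDCC
2: · ADDLT
3: · SUBCC
4: ✓ CMP  NZCV=1000
5: ✓ ADDVC  r2←0x48
6: · MOVHI
7: · SUBPL
8: ✓ CMP  NZCV=1001
9: · SUBLT
10: · SUBLE
11: · MOVVC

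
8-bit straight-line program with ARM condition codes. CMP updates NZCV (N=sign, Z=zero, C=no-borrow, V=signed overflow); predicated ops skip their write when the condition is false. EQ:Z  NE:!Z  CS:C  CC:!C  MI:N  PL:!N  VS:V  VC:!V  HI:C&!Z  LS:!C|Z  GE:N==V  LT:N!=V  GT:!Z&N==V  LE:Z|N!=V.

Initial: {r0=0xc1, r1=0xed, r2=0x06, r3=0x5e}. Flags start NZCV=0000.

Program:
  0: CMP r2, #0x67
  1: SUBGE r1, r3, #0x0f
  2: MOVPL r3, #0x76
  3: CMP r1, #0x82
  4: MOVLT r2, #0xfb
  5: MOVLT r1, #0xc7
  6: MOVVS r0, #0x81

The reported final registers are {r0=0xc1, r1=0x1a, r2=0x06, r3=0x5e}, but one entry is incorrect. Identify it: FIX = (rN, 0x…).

FIX = (r1, 0xed)

[0] flags=1000 → (cmp)
[1] flags=1000 GE?F → skip
[2] flags=1000 PL?F → skip
[3] flags=0010 → (cmp)
[4] flags=0010 LT?F → skip
[5] flags=0010 LT?F → skip
[6] flags=0010 VS?F → skip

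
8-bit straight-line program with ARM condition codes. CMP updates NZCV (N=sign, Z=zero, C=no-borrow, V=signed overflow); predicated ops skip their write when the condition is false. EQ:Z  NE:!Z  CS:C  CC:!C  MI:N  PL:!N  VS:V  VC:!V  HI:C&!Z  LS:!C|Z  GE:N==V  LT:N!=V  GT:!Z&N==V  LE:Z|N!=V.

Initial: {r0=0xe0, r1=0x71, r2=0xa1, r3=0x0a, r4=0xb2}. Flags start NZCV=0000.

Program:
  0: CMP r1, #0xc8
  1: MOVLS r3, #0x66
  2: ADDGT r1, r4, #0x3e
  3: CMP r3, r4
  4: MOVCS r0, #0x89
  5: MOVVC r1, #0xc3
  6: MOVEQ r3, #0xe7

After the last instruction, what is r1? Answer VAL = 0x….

VAL = 0xf0

[0] flags=1001 → (cmp)
[1] flags=1001 LS?T → r3=0x66
[2] flags=1001 GT?T → r1=0xf0
[3] flags=1001 → (cmp)
[4] flags=1001 CS?F → skip
[5] flags=1001 VC?F → skip
[6] flags=1001 EQ?F → skip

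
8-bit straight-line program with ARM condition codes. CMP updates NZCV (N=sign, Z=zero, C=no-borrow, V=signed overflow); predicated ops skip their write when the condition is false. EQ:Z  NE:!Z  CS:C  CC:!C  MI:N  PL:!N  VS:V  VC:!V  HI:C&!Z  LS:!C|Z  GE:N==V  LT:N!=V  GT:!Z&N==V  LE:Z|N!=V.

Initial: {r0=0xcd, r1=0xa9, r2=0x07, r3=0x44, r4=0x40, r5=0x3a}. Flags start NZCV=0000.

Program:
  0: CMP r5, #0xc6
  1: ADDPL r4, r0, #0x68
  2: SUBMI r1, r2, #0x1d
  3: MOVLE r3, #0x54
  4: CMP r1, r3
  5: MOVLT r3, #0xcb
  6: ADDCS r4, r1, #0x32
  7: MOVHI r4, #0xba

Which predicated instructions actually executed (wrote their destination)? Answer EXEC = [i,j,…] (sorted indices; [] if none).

EXEC = [1,5,6,7]

[0] flags=0000 → (cmp)
[1] flags=0000 PL?T → r4=0x35
[2] flags=0000 MI?F → skip
[3] flags=0000 LE?F → skip
[4] flags=0011 → (cmp)
[5] flags=0011 LT?T → r3=0xcb
[6] flags=0011 CS?T → r4=0xdb
[7] flags=0011 HI?T → r4=0xba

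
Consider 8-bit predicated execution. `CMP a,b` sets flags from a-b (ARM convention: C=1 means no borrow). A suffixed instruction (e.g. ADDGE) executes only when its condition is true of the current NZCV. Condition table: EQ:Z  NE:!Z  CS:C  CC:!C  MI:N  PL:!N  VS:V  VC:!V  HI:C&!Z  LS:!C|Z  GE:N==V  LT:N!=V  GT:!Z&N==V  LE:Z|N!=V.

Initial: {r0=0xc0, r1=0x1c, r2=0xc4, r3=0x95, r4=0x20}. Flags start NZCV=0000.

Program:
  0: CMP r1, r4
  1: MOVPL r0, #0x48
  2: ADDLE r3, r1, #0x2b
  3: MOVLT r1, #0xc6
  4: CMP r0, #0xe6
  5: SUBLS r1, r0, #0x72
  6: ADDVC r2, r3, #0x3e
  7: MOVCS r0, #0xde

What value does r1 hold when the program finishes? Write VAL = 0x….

0: ✓ CMP  NZCV=1000
1: · MOVPL
2: ✓ ADDLE  r3←0x47
3: ✓ MOVLT  r1←0xc6
4: ✓ CMP  NZCV=1000
5: ✓ SUBLS  r1←0x4e
6: ✓ ADDVC  r2←0x85
7: · MOVCS

VAL = 0x4e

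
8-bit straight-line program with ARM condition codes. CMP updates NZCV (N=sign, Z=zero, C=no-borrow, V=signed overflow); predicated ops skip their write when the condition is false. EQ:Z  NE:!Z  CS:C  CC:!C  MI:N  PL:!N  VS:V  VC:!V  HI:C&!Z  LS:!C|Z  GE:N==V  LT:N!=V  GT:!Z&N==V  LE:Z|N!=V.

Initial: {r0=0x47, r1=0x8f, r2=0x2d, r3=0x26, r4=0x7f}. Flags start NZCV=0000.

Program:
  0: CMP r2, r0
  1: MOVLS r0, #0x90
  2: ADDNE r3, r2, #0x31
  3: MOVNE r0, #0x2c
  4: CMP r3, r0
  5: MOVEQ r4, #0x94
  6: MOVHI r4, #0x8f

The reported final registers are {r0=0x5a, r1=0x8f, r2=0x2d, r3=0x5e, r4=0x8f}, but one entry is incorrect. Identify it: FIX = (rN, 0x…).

FIX = (r0, 0x2c)

0: ✓ CMP  NZCV=1000
1: ✓ MOVLS  r0←0x90
2: ✓ ADDNE  r3←0x5e
3: ✓ MOVNE  r0←0x2c
4: ✓ CMP  NZCV=0010
5: · MOVEQ
6: ✓ MOVHI  r4←0x8f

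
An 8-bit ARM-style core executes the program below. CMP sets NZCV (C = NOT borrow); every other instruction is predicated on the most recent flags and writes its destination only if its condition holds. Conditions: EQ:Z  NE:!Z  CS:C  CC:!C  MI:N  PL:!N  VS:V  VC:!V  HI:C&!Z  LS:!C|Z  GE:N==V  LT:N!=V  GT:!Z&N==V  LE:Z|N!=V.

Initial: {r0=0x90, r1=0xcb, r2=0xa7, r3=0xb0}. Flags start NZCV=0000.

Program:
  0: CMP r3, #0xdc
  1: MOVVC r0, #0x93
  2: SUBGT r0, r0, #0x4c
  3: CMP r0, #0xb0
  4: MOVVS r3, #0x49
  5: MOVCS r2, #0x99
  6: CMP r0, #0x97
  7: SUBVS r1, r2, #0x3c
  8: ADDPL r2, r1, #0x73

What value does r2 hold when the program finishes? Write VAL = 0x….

VAL = 0xa7

[0] flags=1000 → (cmp)
[1] flags=1000 VC?T → r0=0x93
[2] flags=1000 GT?F → skip
[3] flags=1000 → (cmp)
[4] flags=1000 VS?F → skip
[5] flags=1000 CS?F → skip
[6] flags=1000 → (cmp)
[7] flags=1000 VS?F → skip
[8] flags=1000 PL?F → skip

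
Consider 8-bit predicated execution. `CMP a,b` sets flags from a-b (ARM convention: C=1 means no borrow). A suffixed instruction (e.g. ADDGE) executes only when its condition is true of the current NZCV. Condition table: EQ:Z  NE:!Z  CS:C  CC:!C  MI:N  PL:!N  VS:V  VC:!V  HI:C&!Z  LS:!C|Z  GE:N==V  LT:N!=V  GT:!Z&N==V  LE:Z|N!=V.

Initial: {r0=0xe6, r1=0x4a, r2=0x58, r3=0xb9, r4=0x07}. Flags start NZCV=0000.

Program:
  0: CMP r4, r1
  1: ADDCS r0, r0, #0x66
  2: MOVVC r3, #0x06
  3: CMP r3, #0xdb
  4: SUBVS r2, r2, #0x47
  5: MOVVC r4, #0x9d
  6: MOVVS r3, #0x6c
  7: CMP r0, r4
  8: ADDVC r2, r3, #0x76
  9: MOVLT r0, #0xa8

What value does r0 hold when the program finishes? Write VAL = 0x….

0: ✓ CMP  NZCV=1000
1: · ADDCS
2: ✓ MOVVC  r3←0x06
3: ✓ CMP  NZCV=0000
4: · SUBVS
5: ✓ MOVVC  r4←0x9d
6: · MOVVS
7: ✓ CMP  NZCV=0010
8: ✓ ADDVC  r2←0x7c
9: · MOVLT

VAL = 0xe6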